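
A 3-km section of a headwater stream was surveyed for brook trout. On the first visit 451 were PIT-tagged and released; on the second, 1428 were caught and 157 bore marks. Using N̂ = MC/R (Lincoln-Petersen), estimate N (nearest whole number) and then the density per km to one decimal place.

N̂ = 451·1428/157 = 644028/157 ≈ 4102.1 → 4102
Density = N̂ / area = 4102 / 3 ≈ 1367.33 → 1367.3 per km

density ≈ 1367.3 brook trout per km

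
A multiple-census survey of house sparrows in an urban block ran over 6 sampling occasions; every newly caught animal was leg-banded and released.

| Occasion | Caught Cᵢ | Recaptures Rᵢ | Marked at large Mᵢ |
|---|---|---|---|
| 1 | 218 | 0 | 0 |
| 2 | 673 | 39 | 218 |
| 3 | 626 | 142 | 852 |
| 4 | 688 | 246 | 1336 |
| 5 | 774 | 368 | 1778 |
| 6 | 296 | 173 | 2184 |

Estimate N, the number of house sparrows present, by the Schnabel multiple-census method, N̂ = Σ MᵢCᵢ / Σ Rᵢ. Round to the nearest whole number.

N ≈ 3742

Σ MᵢCᵢ = 0·218 + 218·673 + 852·626 + 1336·688 + 1778·774 + 2184·296 = 0 + 146714 + 533352 + 919168 + 1376172 + 646464 = 3621870
Σ Rᵢ = 0 + 39 + 142 + 246 + 368 + 173 = 968
N̂ = 3621870 / 968 ≈ 3741.6 → 3742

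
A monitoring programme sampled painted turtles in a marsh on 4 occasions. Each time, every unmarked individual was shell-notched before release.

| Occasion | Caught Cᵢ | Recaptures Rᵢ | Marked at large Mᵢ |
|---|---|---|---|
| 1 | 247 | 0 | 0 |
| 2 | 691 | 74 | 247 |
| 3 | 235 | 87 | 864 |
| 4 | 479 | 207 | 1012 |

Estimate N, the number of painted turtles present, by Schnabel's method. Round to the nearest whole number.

N ≈ 2333

Σ MᵢCᵢ = 0·247 + 247·691 + 864·235 + 1012·479 = 0 + 170677 + 203040 + 484748 = 858465
Σ Rᵢ = 0 + 74 + 87 + 207 = 368
N̂ = 858465 / 368 ≈ 2332.8 → 2333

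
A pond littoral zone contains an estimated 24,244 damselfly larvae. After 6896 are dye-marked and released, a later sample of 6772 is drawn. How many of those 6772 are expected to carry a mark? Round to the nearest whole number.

Expected recaptures E[R] = M·C / N.
E[R] = 6896 × 6772 / 24244 = 46699712 / 24244 ≈ 1926.2 → 1926

expected recaptures ≈ 1926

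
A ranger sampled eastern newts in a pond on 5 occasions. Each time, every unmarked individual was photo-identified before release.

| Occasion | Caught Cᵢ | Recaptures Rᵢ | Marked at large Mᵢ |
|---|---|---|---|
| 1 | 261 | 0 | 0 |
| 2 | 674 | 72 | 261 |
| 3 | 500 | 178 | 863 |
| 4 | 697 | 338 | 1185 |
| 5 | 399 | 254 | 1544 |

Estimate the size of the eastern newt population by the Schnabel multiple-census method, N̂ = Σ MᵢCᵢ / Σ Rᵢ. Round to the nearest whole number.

N ≈ 2434

Σ MᵢCᵢ = 0·261 + 261·674 + 863·500 + 1185·697 + 1544·399 = 0 + 175914 + 431500 + 825945 + 616056 = 2049415
Σ Rᵢ = 0 + 72 + 178 + 338 + 254 = 842
N̂ = 2049415 / 842 ≈ 2434.0 → 2434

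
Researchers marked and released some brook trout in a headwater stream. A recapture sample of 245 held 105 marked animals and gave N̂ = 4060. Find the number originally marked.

From N = M·C/R: M = N·R / C = 4060·105 / 245 = 426300 / 245 = 1740.

M = 1740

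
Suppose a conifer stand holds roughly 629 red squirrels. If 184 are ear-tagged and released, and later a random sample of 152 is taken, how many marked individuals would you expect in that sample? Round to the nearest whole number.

Expected recaptures E[R] = M·C / N.
E[R] = 184 × 152 / 629 = 27968 / 629 ≈ 44.46 → 44

expected recaptures ≈ 44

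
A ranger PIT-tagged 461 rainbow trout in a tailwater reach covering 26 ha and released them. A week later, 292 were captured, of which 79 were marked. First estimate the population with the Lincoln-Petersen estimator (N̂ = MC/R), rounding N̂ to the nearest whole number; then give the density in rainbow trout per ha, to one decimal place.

density ≈ 65.5 rainbow trout per ha

N̂ = 461·292/79 = 134612/79 ≈ 1703.9 → 1704
Density = N̂ / area = 1704 / 26 ≈ 65.54 → 65.5 per ha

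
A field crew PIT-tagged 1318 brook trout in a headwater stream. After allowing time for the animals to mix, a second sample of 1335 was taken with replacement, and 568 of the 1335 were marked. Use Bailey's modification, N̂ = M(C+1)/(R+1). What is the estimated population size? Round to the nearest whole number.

N̂ = 1318·(1335+1)/(568+1) = 1318·1336/569 = 1760848/569 ≈ 3094.6 → 3095

N ≈ 3095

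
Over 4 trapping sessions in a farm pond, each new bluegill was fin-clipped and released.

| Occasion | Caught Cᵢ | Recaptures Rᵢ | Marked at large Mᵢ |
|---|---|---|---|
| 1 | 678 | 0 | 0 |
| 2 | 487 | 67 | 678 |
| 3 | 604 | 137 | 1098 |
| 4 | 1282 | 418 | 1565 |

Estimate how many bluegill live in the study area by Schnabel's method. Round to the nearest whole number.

Σ MᵢCᵢ = 0·678 + 678·487 + 1098·604 + 1565·1282 = 0 + 330186 + 663192 + 2006330 = 2999708
Σ Rᵢ = 0 + 67 + 137 + 418 = 622
N̂ = 2999708 / 622 ≈ 4822.7 → 4823

N ≈ 4823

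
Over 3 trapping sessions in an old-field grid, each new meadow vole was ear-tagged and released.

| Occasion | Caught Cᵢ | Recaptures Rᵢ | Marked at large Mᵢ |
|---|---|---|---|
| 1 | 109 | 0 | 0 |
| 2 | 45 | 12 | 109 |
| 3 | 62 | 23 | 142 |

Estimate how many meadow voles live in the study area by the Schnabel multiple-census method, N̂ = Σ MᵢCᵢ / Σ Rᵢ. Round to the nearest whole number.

N ≈ 392

Σ MᵢCᵢ = 0·109 + 109·45 + 142·62 = 0 + 4905 + 8804 = 13709
Σ Rᵢ = 0 + 12 + 23 = 35
N̂ = 13709 / 35 ≈ 391.7 → 392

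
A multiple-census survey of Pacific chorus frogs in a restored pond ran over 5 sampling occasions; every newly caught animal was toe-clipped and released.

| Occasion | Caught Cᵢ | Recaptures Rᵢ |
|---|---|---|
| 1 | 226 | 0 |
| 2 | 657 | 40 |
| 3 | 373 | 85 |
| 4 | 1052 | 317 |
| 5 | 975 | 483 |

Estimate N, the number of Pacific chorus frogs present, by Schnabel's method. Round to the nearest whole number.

N ≈ 3754

Marked at large before each occasion: Mᵢ = Σⱼ<ᵢ (Cⱼ − Rⱼ) → M1=0, M2=226, M3=843, M4=1131, M5=1866
Σ MᵢCᵢ = 0·226 + 226·657 + 843·373 + 1131·1052 + 1866·975 = 0 + 148482 + 314439 + 1189812 + 1819350 = 3472083
Σ Rᵢ = 0 + 40 + 85 + 317 + 483 = 925
N̂ = 3472083 / 925 ≈ 3753.6 → 3754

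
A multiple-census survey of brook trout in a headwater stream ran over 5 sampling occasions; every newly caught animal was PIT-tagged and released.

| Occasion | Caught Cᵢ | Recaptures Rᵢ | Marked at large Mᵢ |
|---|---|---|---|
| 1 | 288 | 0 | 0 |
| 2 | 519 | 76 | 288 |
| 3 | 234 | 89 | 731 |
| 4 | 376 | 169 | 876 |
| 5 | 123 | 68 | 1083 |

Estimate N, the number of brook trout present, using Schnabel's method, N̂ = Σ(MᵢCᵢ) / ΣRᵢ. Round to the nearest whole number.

Σ MᵢCᵢ = 0·288 + 288·519 + 731·234 + 876·376 + 1083·123 = 0 + 149472 + 171054 + 329376 + 133209 = 783111
Σ Rᵢ = 0 + 76 + 89 + 169 + 68 = 402
N̂ = 783111 / 402 ≈ 1948.0 → 1948

N ≈ 1948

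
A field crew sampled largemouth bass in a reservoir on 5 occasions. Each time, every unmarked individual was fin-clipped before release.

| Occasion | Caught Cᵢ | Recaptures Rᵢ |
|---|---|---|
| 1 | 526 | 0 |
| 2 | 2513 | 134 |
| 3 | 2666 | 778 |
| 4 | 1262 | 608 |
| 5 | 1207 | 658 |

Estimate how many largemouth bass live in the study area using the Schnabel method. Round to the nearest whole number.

Marked at large before each occasion: Mᵢ = Σⱼ<ᵢ (Cⱼ − Rⱼ) → M1=0, M2=526, M3=2905, M4=4793, M5=5447
Σ MᵢCᵢ = 0·526 + 526·2513 + 2905·2666 + 4793·1262 + 5447·1207 = 0 + 1321838 + 7744730 + 6048766 + 6574529 = 21689863
Σ Rᵢ = 0 + 134 + 778 + 608 + 658 = 2178
N̂ = 21689863 / 2178 ≈ 9958.6 → 9959

N ≈ 9959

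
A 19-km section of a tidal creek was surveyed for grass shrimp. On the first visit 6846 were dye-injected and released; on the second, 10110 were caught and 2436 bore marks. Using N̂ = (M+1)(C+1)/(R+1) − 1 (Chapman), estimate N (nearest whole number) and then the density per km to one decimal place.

density ≈ 1495.1 grass shrimp per km

N̂ = 6847·10111/2437 − 1 = 69230017/2437 − 1 ≈ 28406.9 → 28407
Density = N̂ / area = 28407 / 19 ≈ 1495.11 → 1495.1 per km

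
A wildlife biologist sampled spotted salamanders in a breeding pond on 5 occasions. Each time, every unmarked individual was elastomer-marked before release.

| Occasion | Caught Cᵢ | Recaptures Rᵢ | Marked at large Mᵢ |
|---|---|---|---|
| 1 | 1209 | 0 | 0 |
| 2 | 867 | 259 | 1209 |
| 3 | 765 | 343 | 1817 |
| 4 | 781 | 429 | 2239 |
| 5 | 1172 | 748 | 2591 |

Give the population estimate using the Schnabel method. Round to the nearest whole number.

Σ MᵢCᵢ = 0·1209 + 1209·867 + 1817·765 + 2239·781 + 2591·1172 = 0 + 1048203 + 1390005 + 1748659 + 3036652 = 7223519
Σ Rᵢ = 0 + 259 + 343 + 429 + 748 = 1779
N̂ = 7223519 / 1779 ≈ 4060.4 → 4060

N ≈ 4060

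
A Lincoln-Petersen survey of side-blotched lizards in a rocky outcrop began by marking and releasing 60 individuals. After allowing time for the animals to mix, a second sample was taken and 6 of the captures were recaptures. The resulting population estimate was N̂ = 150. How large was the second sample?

C = 15

From N = M·C/R: C = N·R / M = 150·6 / 60 = 900 / 60 = 15.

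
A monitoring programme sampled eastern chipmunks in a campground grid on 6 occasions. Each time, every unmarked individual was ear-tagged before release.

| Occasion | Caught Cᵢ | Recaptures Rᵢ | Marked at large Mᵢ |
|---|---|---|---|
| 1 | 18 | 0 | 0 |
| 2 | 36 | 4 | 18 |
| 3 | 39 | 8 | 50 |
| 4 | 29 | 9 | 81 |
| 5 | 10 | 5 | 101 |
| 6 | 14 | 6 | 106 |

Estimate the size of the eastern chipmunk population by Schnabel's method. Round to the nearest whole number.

N ≈ 233

Σ MᵢCᵢ = 0·18 + 18·36 + 50·39 + 81·29 + 101·10 + 106·14 = 0 + 648 + 1950 + 2349 + 1010 + 1484 = 7441
Σ Rᵢ = 0 + 4 + 8 + 9 + 5 + 6 = 32
N̂ = 7441 / 32 ≈ 232.5 → 233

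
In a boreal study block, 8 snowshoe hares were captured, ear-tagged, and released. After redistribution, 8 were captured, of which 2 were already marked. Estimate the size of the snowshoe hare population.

The marked fraction in the recapture sample should equal the marked fraction in the population: 2/8 = 8/N.
N = (8 × 8) / 2 = 64 / 2 = 32

N = 32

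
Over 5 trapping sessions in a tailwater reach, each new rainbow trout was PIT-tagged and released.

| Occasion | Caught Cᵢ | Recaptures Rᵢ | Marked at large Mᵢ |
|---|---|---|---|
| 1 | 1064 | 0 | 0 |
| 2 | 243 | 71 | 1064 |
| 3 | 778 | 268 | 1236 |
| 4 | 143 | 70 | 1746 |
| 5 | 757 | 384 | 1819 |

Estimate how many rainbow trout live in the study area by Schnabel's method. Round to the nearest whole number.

N ≈ 3590

Σ MᵢCᵢ = 0·1064 + 1064·243 + 1236·778 + 1746·143 + 1819·757 = 0 + 258552 + 961608 + 249678 + 1376983 = 2846821
Σ Rᵢ = 0 + 71 + 268 + 70 + 384 = 793
N̂ = 2846821 / 793 ≈ 3589.9 → 3590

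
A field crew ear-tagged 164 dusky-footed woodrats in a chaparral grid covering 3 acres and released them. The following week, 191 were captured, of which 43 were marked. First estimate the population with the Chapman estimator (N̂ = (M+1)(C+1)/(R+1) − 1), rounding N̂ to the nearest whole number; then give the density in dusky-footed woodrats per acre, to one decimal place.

N̂ = 165·192/44 − 1 = 31680/44 − 1 = 719
Density = N̂ / area = 719 / 3 ≈ 239.67 → 239.7 per acre

density ≈ 239.7 dusky-footed woodrats per acre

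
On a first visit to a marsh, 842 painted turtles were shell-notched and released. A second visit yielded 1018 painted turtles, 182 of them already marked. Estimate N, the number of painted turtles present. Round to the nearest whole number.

Lincoln-Petersen assumes M/N = R/C, so N = M·C / R.
N = (842 × 1018) / 182 = 857156 / 182 ≈ 4709.6 → 4710

N ≈ 4710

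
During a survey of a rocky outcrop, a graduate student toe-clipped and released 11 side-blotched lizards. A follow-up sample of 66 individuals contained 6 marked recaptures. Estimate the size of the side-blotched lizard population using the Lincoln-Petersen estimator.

N = (11 × 66) / 6 = 726 / 6 = 121

N = 121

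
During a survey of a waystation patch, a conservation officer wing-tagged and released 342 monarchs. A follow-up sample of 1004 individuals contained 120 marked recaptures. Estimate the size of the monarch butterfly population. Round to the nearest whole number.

N ≈ 2861

N = (342 × 1004) / 120 = 343368 / 120 ≈ 2861.4 → 2861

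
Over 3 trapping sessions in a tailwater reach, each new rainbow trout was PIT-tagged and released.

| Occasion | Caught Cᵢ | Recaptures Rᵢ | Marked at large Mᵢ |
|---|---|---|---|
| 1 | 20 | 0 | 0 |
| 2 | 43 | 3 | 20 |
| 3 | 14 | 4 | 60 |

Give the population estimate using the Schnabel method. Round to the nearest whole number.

Σ MᵢCᵢ = 0·20 + 20·43 + 60·14 = 0 + 860 + 840 = 1700
Σ Rᵢ = 0 + 3 + 4 = 7
N̂ = 1700 / 7 ≈ 242.9 → 243

N ≈ 243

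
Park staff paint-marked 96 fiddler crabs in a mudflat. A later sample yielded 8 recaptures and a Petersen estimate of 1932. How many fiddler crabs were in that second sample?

C = 161

From N = M·C/R: C = N·R / M = 1932·8 / 96 = 15456 / 96 = 161.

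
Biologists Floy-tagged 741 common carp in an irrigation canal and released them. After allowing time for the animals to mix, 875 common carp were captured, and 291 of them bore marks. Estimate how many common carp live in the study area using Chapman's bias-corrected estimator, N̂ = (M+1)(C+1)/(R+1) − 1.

N = 2225

N̂ = (741+1)(875+1)/(291+1) − 1 = 742·876/292 − 1
= 649992/292 − 1 = 2226 − 1 = 2225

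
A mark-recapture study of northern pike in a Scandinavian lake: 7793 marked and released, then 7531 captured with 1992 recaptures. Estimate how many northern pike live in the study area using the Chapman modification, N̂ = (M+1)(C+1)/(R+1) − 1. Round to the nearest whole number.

N̂ = (7793+1)(7531+1)/(1992+1) − 1 = 7794·7532/1993 − 1
= 58704408/1993 − 1 ≈ 29455.3 − 1 ≈ 29454.3 → 29454

N ≈ 29,454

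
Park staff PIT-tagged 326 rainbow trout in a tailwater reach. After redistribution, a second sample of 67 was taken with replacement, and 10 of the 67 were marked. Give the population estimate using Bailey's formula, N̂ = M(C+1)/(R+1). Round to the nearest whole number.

N ≈ 2015

N̂ = 326·(67+1)/(10+1) = 326·68/11 = 22168/11 ≈ 2015.3 → 2015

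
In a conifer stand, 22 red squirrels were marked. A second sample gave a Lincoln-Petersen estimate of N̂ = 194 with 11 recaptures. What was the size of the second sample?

C = 97

From N = M·C/R: C = N·R / M = 194·11 / 22 = 2134 / 22 = 97.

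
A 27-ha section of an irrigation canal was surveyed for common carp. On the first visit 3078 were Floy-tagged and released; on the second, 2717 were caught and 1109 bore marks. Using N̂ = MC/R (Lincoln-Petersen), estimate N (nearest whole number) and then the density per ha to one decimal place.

N̂ = 3078·2717/1109 = 8362926/1109 ≈ 7541.0 → 7541
Density = N̂ / area = 7541 / 27 ≈ 279.30 → 279.3 per ha

density ≈ 279.3 common carp per ha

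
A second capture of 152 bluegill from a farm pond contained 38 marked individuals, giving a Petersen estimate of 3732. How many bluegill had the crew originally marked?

M = 933

From N = M·C/R: M = N·R / C = 3732·38 / 152 = 141816 / 152 = 933.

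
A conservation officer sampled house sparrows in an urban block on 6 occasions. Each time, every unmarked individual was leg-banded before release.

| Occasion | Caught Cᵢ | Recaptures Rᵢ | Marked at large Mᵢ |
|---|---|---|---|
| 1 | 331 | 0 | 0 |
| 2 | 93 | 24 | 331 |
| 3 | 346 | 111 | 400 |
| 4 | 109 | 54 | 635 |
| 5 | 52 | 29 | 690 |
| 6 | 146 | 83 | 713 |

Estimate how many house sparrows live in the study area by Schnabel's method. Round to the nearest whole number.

Σ MᵢCᵢ = 0·331 + 331·93 + 400·346 + 635·109 + 690·52 + 713·146 = 0 + 30783 + 138400 + 69215 + 35880 + 104098 = 378376
Σ Rᵢ = 0 + 24 + 111 + 54 + 29 + 83 = 301
N̂ = 378376 / 301 ≈ 1257.1 → 1257

N ≈ 1257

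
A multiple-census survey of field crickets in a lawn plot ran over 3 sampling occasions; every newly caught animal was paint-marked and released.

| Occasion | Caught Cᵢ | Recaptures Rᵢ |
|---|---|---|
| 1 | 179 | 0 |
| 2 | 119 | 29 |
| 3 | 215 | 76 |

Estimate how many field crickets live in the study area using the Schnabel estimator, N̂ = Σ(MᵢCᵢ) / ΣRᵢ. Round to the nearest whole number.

Marked at large before each occasion: Mᵢ = Σⱼ<ᵢ (Cⱼ − Rⱼ) → M1=0, M2=179, M3=269
Σ MᵢCᵢ = 0·179 + 179·119 + 269·215 = 0 + 21301 + 57835 = 79136
Σ Rᵢ = 0 + 29 + 76 = 105
N̂ = 79136 / 105 ≈ 753.7 → 754

N ≈ 754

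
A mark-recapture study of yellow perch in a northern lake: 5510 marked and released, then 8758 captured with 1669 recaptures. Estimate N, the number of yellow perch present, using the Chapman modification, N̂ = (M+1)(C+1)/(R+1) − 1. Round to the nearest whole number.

N̂ = (5510+1)(8758+1)/(1669+1) − 1 = 5511·8759/1670 − 1
= 48270849/1670 − 1 ≈ 28904.7 − 1 ≈ 28903.7 → 28904

N ≈ 28,904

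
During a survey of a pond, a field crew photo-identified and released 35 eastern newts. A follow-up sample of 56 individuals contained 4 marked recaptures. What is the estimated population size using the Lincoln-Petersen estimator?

N = (35 × 56) / 4 = 1960 / 4 = 490

N = 490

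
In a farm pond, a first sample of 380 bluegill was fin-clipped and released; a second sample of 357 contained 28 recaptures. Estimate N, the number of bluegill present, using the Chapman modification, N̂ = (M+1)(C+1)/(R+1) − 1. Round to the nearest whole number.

N ≈ 4702

N̂ = (380+1)(357+1)/(28+1) − 1 = 381·358/29 − 1
= 136398/29 − 1 ≈ 4703.4 − 1 ≈ 4702.4 → 4702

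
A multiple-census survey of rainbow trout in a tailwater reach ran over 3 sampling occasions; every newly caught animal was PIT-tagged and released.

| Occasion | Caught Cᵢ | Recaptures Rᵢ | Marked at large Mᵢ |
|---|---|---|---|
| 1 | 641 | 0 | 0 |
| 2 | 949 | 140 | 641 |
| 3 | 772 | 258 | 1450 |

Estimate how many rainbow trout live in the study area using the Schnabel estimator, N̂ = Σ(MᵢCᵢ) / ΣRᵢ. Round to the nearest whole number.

N ≈ 4341

Σ MᵢCᵢ = 0·641 + 641·949 + 1450·772 = 0 + 608309 + 1119400 = 1727709
Σ Rᵢ = 0 + 140 + 258 = 398
N̂ = 1727709 / 398 ≈ 4341.0 → 4341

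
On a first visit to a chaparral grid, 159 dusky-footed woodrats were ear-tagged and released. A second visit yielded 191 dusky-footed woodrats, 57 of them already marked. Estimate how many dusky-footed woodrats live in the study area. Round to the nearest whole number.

N ≈ 533

N = (159 × 191) / 57 = 30369 / 57 ≈ 532.8 → 533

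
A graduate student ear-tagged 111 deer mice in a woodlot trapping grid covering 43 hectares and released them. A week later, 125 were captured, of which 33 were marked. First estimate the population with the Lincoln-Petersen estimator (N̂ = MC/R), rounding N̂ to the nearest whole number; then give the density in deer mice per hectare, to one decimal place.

density ≈ 9.8 deer mice per hectare

N̂ = 111·125/33 = 13875/33 ≈ 420.45 → 420
Density = N̂ / area = 420 / 43 ≈ 9.77 → 9.8 per hectare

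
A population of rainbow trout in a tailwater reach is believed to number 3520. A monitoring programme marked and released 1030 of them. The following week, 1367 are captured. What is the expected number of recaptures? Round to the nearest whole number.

expected recaptures ≈ 400

Expected recaptures E[R] = M·C / N.
E[R] = 1030 × 1367 / 3520 = 1408010 / 3520 ≈ 400.0 → 400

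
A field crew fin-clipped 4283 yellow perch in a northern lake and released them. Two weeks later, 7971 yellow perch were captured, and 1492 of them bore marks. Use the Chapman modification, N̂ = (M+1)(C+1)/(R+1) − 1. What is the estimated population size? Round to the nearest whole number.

N ≈ 22,874

N̂ = (4283+1)(7971+1)/(1492+1) − 1 = 4284·7972/1493 − 1
= 34152048/1493 − 1 ≈ 22874.8 − 1 ≈ 22873.8 → 22874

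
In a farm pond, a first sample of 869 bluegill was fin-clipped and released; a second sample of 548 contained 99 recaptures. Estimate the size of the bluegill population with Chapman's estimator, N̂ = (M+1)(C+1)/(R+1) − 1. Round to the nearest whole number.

N̂ = (869+1)(548+1)/(99+1) − 1 = 870·549/100 − 1
= 477630/100 − 1 ≈ 4776.3 − 1 ≈ 4775.3 → 4775

N ≈ 4775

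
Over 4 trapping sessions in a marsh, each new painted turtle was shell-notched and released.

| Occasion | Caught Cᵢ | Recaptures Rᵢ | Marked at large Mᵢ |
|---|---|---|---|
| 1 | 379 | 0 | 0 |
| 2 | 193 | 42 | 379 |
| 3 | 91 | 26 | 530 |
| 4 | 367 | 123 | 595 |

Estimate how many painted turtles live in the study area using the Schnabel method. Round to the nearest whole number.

Σ MᵢCᵢ = 0·379 + 379·193 + 530·91 + 595·367 = 0 + 73147 + 48230 + 218365 = 339742
Σ Rᵢ = 0 + 42 + 26 + 123 = 191
N̂ = 339742 / 191 ≈ 1778.8 → 1779

N ≈ 1779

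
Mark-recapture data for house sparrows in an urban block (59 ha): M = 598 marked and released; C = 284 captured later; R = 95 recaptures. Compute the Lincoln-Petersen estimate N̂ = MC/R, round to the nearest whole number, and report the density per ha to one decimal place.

density ≈ 30.3 house sparrows per ha

N̂ = 598·284/95 = 169832/95 ≈ 1787.7 → 1788
Density = N̂ / area = 1788 / 59 ≈ 30.31 → 30.3 per ha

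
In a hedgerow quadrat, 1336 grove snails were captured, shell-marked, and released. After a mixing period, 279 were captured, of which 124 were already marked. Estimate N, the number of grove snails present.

N = 3006

N = (1336 × 279) / 124 = 372744 / 124 = 3006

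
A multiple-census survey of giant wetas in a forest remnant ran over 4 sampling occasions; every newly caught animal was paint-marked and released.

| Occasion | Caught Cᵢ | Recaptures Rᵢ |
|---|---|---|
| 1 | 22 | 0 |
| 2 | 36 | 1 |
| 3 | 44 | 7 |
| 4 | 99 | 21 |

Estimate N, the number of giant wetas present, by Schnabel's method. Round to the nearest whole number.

Marked at large before each occasion: Mᵢ = Σⱼ<ᵢ (Cⱼ − Rⱼ) → M1=0, M2=22, M3=57, M4=94
Σ MᵢCᵢ = 0·22 + 22·36 + 57·44 + 94·99 = 0 + 792 + 2508 + 9306 = 12606
Σ Rᵢ = 0 + 1 + 7 + 21 = 29
N̂ = 12606 / 29 ≈ 434.7 → 435

N ≈ 435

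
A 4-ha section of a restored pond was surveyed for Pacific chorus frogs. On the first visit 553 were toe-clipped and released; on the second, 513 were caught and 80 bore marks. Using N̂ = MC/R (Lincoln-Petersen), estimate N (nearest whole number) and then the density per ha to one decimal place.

density ≈ 886.5 Pacific chorus frogs per ha

N̂ = 553·513/80 = 283689/80 ≈ 3546.1 → 3546
Density = N̂ / area = 3546 / 4 ≈ 886.50 → 886.5 per ha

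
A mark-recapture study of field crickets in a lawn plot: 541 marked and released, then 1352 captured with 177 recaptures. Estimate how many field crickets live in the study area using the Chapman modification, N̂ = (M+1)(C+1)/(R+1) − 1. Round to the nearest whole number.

N̂ = (541+1)(1352+1)/(177+1) − 1 = 542·1353/178 − 1
= 733326/178 − 1 ≈ 4119.8 − 1 ≈ 4118.8 → 4119

N ≈ 4119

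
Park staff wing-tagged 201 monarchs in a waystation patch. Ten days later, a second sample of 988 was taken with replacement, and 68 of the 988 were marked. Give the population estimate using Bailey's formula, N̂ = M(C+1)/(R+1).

N = 2881

N̂ = 201·(988+1)/(68+1) = 201·989/69 = 198789/69 = 2881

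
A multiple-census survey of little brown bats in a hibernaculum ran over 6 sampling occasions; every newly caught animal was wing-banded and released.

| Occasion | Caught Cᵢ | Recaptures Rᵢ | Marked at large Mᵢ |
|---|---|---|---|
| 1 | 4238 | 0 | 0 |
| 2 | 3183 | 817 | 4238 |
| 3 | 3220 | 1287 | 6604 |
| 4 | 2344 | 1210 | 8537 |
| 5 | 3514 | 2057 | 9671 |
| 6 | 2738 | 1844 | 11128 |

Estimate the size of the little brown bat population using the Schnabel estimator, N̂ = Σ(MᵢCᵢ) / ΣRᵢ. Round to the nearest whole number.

N ≈ 16,524

Σ MᵢCᵢ = 0·4238 + 4238·3183 + 6604·3220 + 8537·2344 + 9671·3514 + 11128·2738 = 0 + 13489554 + 21264880 + 20010728 + 33983894 + 30468464 = 119217520
Σ Rᵢ = 0 + 817 + 1287 + 1210 + 2057 + 1844 = 7215
N̂ = 119217520 / 7215 ≈ 16523.6 → 16524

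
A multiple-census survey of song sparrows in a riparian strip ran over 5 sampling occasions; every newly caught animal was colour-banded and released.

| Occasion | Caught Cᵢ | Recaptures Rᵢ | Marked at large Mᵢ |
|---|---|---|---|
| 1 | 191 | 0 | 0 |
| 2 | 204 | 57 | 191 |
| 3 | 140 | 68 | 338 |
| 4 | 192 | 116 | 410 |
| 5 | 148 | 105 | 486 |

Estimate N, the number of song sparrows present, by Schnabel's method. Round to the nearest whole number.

N ≈ 685

Σ MᵢCᵢ = 0·191 + 191·204 + 338·140 + 410·192 + 486·148 = 0 + 38964 + 47320 + 78720 + 71928 = 236932
Σ Rᵢ = 0 + 57 + 68 + 116 + 105 = 346
N̂ = 236932 / 346 ≈ 684.8 → 685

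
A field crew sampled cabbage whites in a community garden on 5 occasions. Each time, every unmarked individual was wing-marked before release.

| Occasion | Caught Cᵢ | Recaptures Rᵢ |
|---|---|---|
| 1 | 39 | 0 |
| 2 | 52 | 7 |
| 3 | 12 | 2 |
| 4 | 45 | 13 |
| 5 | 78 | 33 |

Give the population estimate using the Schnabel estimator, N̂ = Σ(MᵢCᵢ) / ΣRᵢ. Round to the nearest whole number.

N ≈ 311

Marked at large before each occasion: Mᵢ = Σⱼ<ᵢ (Cⱼ − Rⱼ) → M1=0, M2=39, M3=84, M4=94, M5=126
Σ MᵢCᵢ = 0·39 + 39·52 + 84·12 + 94·45 + 126·78 = 0 + 2028 + 1008 + 4230 + 9828 = 17094
Σ Rᵢ = 0 + 7 + 2 + 13 + 33 = 55
N̂ = 17094 / 55 ≈ 310.8 → 311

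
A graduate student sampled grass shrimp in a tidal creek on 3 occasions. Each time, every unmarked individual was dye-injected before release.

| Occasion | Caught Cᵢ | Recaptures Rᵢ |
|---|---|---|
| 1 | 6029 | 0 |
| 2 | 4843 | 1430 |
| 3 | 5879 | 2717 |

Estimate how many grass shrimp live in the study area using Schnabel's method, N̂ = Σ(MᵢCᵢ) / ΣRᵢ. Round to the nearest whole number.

N ≈ 20,426

Marked at large before each occasion: Mᵢ = Σⱼ<ᵢ (Cⱼ − Rⱼ) → M1=0, M2=6029, M3=9442
Σ MᵢCᵢ = 0·6029 + 6029·4843 + 9442·5879 = 0 + 29198447 + 55509518 = 84707965
Σ Rᵢ = 0 + 1430 + 2717 = 4147
N̂ = 84707965 / 4147 ≈ 20426.3 → 20426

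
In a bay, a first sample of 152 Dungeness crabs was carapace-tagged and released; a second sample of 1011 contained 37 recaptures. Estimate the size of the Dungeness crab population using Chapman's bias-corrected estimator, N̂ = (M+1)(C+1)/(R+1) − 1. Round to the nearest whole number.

N̂ = (152+1)(1011+1)/(37+1) − 1 = 153·1012/38 − 1
= 154836/38 − 1 ≈ 4074.6 − 1 ≈ 4073.6 → 4074

N ≈ 4074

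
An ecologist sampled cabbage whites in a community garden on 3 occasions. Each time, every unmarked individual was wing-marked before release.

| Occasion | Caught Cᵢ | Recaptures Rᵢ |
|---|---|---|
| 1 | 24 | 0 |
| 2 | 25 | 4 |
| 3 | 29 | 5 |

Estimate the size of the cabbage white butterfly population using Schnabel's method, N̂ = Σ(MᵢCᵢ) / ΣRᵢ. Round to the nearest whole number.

Marked at large before each occasion: Mᵢ = Σⱼ<ᵢ (Cⱼ − Rⱼ) → M1=0, M2=24, M3=45
Σ MᵢCᵢ = 0·24 + 24·25 + 45·29 = 0 + 600 + 1305 = 1905
Σ Rᵢ = 0 + 4 + 5 = 9
N̂ = 1905 / 9 ≈ 211.7 → 212

N ≈ 212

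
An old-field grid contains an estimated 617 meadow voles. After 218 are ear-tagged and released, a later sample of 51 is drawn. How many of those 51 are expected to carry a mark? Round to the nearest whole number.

Expected recaptures E[R] = M·C / N.
E[R] = 218 × 51 / 617 = 11118 / 617 ≈ 18.0 → 18

expected recaptures ≈ 18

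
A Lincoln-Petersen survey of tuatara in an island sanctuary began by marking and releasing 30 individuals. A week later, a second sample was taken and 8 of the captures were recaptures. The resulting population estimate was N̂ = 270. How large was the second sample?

From N = M·C/R: C = N·R / M = 270·8 / 30 = 2160 / 30 = 72.

C = 72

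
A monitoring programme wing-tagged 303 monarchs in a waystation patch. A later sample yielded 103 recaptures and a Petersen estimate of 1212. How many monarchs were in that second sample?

From N = M·C/R: C = N·R / M = 1212·103 / 303 = 124836 / 303 = 412.

C = 412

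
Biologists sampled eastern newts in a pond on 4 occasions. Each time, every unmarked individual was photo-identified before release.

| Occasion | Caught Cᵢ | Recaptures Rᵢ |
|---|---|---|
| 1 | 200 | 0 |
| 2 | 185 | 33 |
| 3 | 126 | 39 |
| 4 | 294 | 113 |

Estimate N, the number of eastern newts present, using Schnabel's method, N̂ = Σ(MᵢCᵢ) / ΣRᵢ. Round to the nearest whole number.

N ≈ 1137

Marked at large before each occasion: Mᵢ = Σⱼ<ᵢ (Cⱼ − Rⱼ) → M1=0, M2=200, M3=352, M4=439
Σ MᵢCᵢ = 0·200 + 200·185 + 352·126 + 439·294 = 0 + 37000 + 44352 + 129066 = 210418
Σ Rᵢ = 0 + 33 + 39 + 113 = 185
N̂ = 210418 / 185 ≈ 1137.4 → 1137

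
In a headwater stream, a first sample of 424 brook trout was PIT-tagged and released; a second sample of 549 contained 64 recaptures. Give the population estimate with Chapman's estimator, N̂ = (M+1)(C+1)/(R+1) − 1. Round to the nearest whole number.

N̂ = (424+1)(549+1)/(64+1) − 1 = 425·550/65 − 1
= 233750/65 − 1 ≈ 3596.2 − 1 ≈ 3595.2 → 3595

N ≈ 3595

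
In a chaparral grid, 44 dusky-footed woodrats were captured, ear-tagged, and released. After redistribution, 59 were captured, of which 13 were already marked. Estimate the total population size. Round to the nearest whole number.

N ≈ 200

N = (44 × 59) / 13 = 2596 / 13 ≈ 199.7 → 200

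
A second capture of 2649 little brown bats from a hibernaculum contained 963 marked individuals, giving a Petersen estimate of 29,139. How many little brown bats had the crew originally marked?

M = 10593

From N = M·C/R: M = N·R / C = 29139·963 / 2649 = 28060857 / 2649 = 10593.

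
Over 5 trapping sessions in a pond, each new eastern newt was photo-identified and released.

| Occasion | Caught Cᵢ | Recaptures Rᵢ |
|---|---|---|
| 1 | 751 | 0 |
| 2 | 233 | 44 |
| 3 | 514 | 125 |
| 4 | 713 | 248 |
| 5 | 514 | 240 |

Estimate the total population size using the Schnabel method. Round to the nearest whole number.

Marked at large before each occasion: Mᵢ = Σⱼ<ᵢ (Cⱼ − Rⱼ) → M1=0, M2=751, M3=940, M4=1329, M5=1794
Σ MᵢCᵢ = 0·751 + 751·233 + 940·514 + 1329·713 + 1794·514 = 0 + 174983 + 483160 + 947577 + 922116 = 2527836
Σ Rᵢ = 0 + 44 + 125 + 248 + 240 = 657
N̂ = 2527836 / 657 ≈ 3847.5 → 3848

N ≈ 3848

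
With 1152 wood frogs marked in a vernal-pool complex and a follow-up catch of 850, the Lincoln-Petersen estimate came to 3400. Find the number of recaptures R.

R = 288

From N = M·C/R: R = M·C / N = 1152·850 / 3400 = 979200 / 3400 = 288.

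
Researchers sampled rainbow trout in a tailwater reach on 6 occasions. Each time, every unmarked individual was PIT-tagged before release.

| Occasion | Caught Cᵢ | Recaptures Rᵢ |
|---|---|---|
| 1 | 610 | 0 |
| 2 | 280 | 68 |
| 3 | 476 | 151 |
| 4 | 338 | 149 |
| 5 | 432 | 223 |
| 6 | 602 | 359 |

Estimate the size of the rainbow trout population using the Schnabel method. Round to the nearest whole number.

N ≈ 2586

Marked at large before each occasion: Mᵢ = Σⱼ<ᵢ (Cⱼ − Rⱼ) → M1=0, M2=610, M3=822, M4=1147, M5=1336, M6=1545
Σ MᵢCᵢ = 0·610 + 610·280 + 822·476 + 1147·338 + 1336·432 + 1545·602 = 0 + 170800 + 391272 + 387686 + 577152 + 930090 = 2457000
Σ Rᵢ = 0 + 68 + 151 + 149 + 223 + 359 = 950
N̂ = 2457000 / 950 ≈ 2586.3 → 2586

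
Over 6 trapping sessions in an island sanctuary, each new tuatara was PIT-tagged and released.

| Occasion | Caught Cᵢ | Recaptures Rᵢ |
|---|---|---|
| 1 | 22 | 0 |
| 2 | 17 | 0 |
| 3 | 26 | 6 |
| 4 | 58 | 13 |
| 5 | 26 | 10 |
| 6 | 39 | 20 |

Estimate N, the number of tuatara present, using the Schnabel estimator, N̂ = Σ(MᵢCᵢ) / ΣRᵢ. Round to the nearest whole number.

N ≈ 249

Marked at large before each occasion: Mᵢ = Σⱼ<ᵢ (Cⱼ − Rⱼ) → M1=0, M2=22, M3=39, M4=59, M5=104, M6=120
Σ MᵢCᵢ = 0·22 + 22·17 + 39·26 + 59·58 + 104·26 + 120·39 = 0 + 374 + 1014 + 3422 + 2704 + 4680 = 12194
Σ Rᵢ = 0 + 0 + 6 + 13 + 10 + 20 = 49
N̂ = 12194 / 49 ≈ 248.9 → 249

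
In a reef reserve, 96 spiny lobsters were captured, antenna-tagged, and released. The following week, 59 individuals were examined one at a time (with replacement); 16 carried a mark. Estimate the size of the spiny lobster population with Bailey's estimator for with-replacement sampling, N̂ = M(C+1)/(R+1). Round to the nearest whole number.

N̂ = 96·(59+1)/(16+1) = 96·60/17 = 5760/17 ≈ 338.8 → 339

N ≈ 339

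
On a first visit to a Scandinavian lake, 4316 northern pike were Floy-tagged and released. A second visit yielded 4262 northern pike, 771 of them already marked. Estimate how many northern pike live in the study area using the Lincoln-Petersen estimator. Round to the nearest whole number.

N = (4316 × 4262) / 771 = 18394792 / 771 ≈ 23858.4 → 23858

N ≈ 23,858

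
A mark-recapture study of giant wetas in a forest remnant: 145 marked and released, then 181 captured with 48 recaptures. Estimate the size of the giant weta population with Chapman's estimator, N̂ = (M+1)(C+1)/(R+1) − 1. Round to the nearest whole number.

N̂ = (145+1)(181+1)/(48+1) − 1 = 146·182/49 − 1
= 26572/49 − 1 ≈ 542.3 − 1 ≈ 541.3 → 541

N ≈ 541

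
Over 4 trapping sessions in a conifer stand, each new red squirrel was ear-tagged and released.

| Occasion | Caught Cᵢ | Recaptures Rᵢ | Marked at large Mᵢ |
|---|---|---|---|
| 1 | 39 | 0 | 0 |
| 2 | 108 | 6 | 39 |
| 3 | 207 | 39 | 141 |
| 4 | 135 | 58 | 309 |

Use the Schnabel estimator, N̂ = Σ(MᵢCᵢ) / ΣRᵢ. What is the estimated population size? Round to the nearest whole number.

N ≈ 729

Σ MᵢCᵢ = 0·39 + 39·108 + 141·207 + 309·135 = 0 + 4212 + 29187 + 41715 = 75114
Σ Rᵢ = 0 + 6 + 39 + 58 = 103
N̂ = 75114 / 103 ≈ 729.3 → 729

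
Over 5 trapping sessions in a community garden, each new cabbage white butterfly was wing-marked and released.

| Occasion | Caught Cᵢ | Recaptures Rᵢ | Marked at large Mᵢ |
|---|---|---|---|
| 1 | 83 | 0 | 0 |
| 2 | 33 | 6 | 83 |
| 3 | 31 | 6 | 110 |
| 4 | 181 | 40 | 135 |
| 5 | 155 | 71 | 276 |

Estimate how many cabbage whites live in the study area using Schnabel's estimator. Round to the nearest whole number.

Σ MᵢCᵢ = 0·83 + 83·33 + 110·31 + 135·181 + 276·155 = 0 + 2739 + 3410 + 24435 + 42780 = 73364
Σ Rᵢ = 0 + 6 + 6 + 40 + 71 = 123
N̂ = 73364 / 123 ≈ 596.46 → 596

N ≈ 596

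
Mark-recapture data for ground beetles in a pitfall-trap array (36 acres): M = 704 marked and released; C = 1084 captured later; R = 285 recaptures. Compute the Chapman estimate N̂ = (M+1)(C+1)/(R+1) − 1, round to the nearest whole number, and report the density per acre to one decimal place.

N̂ = 705·1085/286 − 1 = 764925/286 − 1 ≈ 2673.6 → 2674
Density = N̂ / area = 2674 / 36 ≈ 74.28 → 74.3 per acre

density ≈ 74.3 ground beetles per acre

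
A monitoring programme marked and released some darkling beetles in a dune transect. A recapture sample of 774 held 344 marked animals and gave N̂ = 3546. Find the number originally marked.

From N = M·C/R: M = N·R / C = 3546·344 / 774 = 1219824 / 774 = 1576.

M = 1576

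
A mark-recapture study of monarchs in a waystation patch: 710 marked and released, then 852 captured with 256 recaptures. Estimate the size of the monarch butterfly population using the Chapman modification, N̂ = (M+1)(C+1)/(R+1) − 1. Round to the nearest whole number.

N ≈ 2359

N̂ = (710+1)(852+1)/(256+1) − 1 = 711·853/257 − 1
= 606483/257 − 1 ≈ 2359.9 − 1 ≈ 2358.9 → 2359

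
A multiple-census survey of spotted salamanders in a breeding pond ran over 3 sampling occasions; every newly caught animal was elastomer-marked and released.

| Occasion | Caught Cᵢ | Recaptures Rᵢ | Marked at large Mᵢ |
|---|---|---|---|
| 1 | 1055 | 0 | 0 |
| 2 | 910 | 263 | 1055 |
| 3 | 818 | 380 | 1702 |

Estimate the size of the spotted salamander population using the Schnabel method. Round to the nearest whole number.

N ≈ 3658

Σ MᵢCᵢ = 0·1055 + 1055·910 + 1702·818 = 0 + 960050 + 1392236 = 2352286
Σ Rᵢ = 0 + 263 + 380 = 643
N̂ = 2352286 / 643 ≈ 3658.3 → 3658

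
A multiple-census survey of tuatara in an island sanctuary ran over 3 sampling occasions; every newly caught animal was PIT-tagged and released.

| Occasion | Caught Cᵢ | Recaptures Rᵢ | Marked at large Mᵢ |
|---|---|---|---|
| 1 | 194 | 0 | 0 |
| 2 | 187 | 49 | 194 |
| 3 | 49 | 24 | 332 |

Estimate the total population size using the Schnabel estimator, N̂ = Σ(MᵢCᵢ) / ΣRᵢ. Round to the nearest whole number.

Σ MᵢCᵢ = 0·194 + 194·187 + 332·49 = 0 + 36278 + 16268 = 52546
Σ Rᵢ = 0 + 49 + 24 = 73
N̂ = 52546 / 73 ≈ 719.8 → 720

N ≈ 720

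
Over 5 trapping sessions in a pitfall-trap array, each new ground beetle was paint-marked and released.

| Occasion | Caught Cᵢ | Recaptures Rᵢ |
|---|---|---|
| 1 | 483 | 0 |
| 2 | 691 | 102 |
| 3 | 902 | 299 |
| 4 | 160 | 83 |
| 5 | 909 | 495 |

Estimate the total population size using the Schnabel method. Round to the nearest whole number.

Marked at large before each occasion: Mᵢ = Σⱼ<ᵢ (Cⱼ − Rⱼ) → M1=0, M2=483, M3=1072, M4=1675, M5=1752
Σ MᵢCᵢ = 0·483 + 483·691 + 1072·902 + 1675·160 + 1752·909 = 0 + 333753 + 966944 + 268000 + 1592568 = 3161265
Σ Rᵢ = 0 + 102 + 299 + 83 + 495 = 979
N̂ = 3161265 / 979 ≈ 3229.1 → 3229

N ≈ 3229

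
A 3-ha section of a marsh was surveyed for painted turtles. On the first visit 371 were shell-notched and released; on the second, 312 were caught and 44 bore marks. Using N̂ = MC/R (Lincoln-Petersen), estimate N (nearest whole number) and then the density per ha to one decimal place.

N̂ = 371·312/44 = 115752/44 ≈ 2630.7 → 2631
Density = N̂ / area = 2631 / 3 = 877.0 per ha

density ≈ 877.0 painted turtles per ha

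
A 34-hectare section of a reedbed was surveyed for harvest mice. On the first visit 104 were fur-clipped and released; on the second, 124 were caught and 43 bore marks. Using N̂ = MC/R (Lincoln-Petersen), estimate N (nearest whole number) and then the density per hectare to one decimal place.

density ≈ 8.8 harvest mice per hectare

N̂ = 104·124/43 = 12896/43 ≈ 299.9 → 300
Density = N̂ / area = 300 / 34 ≈ 8.82 → 8.8 per hectare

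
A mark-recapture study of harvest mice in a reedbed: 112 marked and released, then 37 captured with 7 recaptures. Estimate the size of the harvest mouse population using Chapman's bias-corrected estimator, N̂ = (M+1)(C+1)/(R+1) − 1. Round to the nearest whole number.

N ≈ 536

N̂ = (112+1)(37+1)/(7+1) − 1 = 113·38/8 − 1
= 4294/8 − 1 ≈ 536.8 − 1 ≈ 535.8 → 536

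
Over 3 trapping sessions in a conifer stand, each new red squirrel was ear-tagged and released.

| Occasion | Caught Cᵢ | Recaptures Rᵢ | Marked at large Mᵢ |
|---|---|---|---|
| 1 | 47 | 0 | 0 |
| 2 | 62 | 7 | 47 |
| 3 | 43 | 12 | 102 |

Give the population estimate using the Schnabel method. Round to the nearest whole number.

Σ MᵢCᵢ = 0·47 + 47·62 + 102·43 = 0 + 2914 + 4386 = 7300
Σ Rᵢ = 0 + 7 + 12 = 19
N̂ = 7300 / 19 ≈ 384.2 → 384

N ≈ 384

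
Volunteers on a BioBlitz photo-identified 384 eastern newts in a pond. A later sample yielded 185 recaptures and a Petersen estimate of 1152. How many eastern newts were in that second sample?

C = 555

From N = M·C/R: C = N·R / M = 1152·185 / 384 = 213120 / 384 = 555.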